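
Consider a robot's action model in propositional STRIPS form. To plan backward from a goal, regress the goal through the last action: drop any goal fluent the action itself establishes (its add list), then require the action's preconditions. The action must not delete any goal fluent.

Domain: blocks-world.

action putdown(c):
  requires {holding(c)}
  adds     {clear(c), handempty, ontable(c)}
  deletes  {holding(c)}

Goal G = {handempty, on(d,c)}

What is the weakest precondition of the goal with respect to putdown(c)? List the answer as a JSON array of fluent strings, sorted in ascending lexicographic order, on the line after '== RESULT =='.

Compute (G \ add) ∪ pre:
  G ∩ del = {}  (empty — regression defined)
  G \ add = {handempty, on(d,c)} \ {clear(c), handempty, ontable(c)} = {on(d,c)}
  ∪ pre   = {on(d,c)} ∪ {holding(c)}
          = {holding(c), on(d,c)}

== RESULT ==
["holding(c)", "on(d,c)"]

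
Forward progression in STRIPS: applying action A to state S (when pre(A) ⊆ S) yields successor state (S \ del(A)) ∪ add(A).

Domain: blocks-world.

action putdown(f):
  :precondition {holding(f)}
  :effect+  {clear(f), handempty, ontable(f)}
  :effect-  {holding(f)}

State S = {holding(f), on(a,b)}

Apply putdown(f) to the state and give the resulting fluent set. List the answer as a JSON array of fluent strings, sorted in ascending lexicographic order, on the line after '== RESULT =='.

Compute (S \ del) ∪ add:
  pre ⊆ S: {holding(f)} ⊆ S  — applicable
  S \ del = {on(a,b)}
  ∪ add   = {clear(f), handempty, on(a,b), ontable(f)}

== RESULT ==
["clear(f)", "handempty", "on(a,b)", "ontable(f)"]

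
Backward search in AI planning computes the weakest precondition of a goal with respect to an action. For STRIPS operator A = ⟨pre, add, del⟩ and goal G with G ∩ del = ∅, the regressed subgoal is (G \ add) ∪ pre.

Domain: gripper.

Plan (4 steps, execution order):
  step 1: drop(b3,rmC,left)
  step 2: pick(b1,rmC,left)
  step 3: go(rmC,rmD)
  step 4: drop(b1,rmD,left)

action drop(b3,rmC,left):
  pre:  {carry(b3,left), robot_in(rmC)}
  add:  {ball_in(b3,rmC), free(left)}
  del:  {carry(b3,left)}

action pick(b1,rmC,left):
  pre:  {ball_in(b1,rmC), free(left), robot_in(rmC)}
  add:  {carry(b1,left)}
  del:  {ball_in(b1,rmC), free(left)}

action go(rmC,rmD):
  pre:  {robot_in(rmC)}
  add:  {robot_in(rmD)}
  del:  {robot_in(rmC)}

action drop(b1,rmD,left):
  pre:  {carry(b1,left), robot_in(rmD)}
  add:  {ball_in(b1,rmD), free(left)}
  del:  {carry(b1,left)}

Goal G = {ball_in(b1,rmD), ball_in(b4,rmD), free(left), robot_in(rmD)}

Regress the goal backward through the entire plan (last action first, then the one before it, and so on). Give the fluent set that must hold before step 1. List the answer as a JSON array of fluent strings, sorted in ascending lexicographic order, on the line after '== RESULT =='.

Work backward from the goal:
  through step 4 (drop(b1,rmD,left)): drop {ball_in(b1,rmD), free(left)}, keep {ball_in(b4,rmD), robot_in(rmD)}, require {carry(b1,left), robot_in(rmD)}
    → {ball_in(b4,rmD), carry(b1,left), robot_in(rmD)}
  through step 3 (go(rmC,rmD)): drop {robot_in(rmD)}, keep {ball_in(b4,rmD), carry(b1,left)}, require {robot_in(rmC)}
    → {ball_in(b4,rmD), carry(b1,left), robot_in(rmC)}
  through step 2 (pick(b1,rmC,left)): drop {carry(b1,left)}, keep {ball_in(b4,rmD), robot_in(rmC)}, require {ball_in(b1,rmC), free(left), robot_in(rmC)}
    → {ball_in(b1,rmC), ball_in(b4,rmD), free(left), robot_in(rmC)}
  through step 1 (drop(b3,rmC,left)): drop {free(left)}, keep {ball_in(b1,rmC), ball_in(b4,rmD), robot_in(rmC)}, require {carry(b3,left), robot_in(rmC)}
    → {ball_in(b1,rmC), ball_in(b4,rmD), carry(b3,left), robot_in(rmC)}

== RESULT ==
["ball_in(b1,rmC)", "ball_in(b4,rmD)", "carry(b3,left)", "robot_in(rmC)"]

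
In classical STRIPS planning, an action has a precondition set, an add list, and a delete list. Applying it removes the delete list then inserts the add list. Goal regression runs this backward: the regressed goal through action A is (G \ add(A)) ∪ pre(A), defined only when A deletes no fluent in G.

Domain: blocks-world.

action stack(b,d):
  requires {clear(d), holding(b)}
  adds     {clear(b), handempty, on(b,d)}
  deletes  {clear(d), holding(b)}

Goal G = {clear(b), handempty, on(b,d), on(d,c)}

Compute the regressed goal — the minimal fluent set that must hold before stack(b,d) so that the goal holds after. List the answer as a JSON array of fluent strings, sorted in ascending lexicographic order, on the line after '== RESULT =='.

Regress:
  G ∩ del = {}  (empty — regression defined)
  G \ add = {clear(b), handempty, on(b,d), on(d,c)} \ {clear(b), handempty, on(b,d)} = {on(d,c)}
  ∪ pre   = {on(d,c)} ∪ {clear(d), holding(b)}
          = {clear(d), holding(b), on(d,c)}

== RESULT ==
["clear(d)", "holding(b)", "on(d,c)"]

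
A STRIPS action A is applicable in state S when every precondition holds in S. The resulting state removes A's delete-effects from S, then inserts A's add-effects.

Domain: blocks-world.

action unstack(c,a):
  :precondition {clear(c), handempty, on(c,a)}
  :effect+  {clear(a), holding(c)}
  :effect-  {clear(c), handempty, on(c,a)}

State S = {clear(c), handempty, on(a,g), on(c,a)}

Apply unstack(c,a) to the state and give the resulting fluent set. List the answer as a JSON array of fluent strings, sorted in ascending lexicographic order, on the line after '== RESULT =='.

Progress:
  pre ⊆ S: {clear(c), handempty, on(c,a)} ⊆ S  — applicable
  S \ del = {on(a,g)}
  ∪ add   = {clear(a), holding(c), on(a,g)}

== RESULT ==
["clear(a)", "holding(c)", "on(a,g)"]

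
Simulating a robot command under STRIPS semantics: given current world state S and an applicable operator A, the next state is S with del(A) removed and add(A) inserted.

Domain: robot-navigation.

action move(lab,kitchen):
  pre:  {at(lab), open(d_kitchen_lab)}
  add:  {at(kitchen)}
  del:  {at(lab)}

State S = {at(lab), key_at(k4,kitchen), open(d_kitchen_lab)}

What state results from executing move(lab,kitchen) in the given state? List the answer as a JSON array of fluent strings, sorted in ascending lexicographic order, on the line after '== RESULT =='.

Progress:
  pre ⊆ S: {at(lab), open(d_kitchen_lab)} ⊆ S  — applicable
  S \ del = {key_at(k4,kitchen), open(d_kitchen_lab)}
  ∪ add   = {at(kitchen), key_at(k4,kitchen), open(d_kitchen_lab)}

== RESULT ==
["at(kitchen)", "key_at(k4,kitchen)", "open(d_kitchen_lab)"]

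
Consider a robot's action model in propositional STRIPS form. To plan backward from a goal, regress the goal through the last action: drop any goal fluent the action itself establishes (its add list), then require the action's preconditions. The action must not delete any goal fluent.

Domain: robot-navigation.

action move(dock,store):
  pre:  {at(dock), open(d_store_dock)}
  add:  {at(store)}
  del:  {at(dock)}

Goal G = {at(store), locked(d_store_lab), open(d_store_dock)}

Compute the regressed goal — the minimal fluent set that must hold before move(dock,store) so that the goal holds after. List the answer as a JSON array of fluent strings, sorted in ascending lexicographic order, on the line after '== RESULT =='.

Compute (G \ add) ∪ pre:
  G ∩ del = {}  (empty — regression defined)
  G \ add = {at(store), locked(d_store_lab), open(d_store_dock)} \ {at(store)} = {locked(d_store_lab), open(d_store_dock)}
  ∪ pre   = {locked(d_store_lab), open(d_store_dock)} ∪ {at(dock), open(d_store_dock)}
          = {at(dock), locked(d_store_lab), open(d_store_dock)}

== RESULT ==
["at(dock)", "locked(d_store_lab)", "open(d_store_dock)"]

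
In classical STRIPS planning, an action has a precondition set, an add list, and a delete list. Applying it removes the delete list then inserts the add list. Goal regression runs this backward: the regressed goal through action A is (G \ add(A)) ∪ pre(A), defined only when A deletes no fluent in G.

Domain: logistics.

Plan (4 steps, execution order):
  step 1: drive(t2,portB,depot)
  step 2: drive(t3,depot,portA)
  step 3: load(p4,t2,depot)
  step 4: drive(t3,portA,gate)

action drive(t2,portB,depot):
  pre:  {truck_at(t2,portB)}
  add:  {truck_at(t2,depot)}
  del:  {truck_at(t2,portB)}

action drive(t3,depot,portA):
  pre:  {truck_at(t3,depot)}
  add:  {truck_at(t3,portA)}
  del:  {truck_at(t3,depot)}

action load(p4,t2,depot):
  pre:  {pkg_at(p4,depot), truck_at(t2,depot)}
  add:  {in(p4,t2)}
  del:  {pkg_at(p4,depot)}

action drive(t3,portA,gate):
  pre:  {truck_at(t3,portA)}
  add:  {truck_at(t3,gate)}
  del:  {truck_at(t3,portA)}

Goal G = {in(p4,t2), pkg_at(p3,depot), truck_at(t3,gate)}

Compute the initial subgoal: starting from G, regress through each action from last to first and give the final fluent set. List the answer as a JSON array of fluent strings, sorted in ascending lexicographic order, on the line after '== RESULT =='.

Work backward from the goal:
  through step 4 (drive(t3,portA,gate)): drop {truck_at(t3,gate)}, keep {in(p4,t2), pkg_at(p3,depot)}, require {truck_at(t3,portA)}
    → {in(p4,t2), pkg_at(p3,depot), truck_at(t3,portA)}
  through step 3 (load(p4,t2,depot)): drop {in(p4,t2)}, keep {pkg_at(p3,depot), truck_at(t3,portA)}, require {pkg_at(p4,depot), truck_at(t2,depot)}
    → {pkg_at(p3,depot), pkg_at(p4,depot), truck_at(t2,depot), truck_at(t3,portA)}
  through step 2 (drive(t3,depot,portA)): drop {truck_at(t3,portA)}, keep {pkg_at(p3,depot), pkg_at(p4,depot), truck_at(t2,depot)}, require {truck_at(t3,depot)}
    → {pkg_at(p3,depot), pkg_at(p4,depot), truck_at(t2,depot), truck_at(t3,depot)}
  through step 1 (drive(t2,portB,depot)): drop {truck_at(t2,depot)}, keep {pkg_at(p3,depot), pkg_at(p4,depot), truck_at(t3,depot)}, require {truck_at(t2,portB)}
    → {pkg_at(p3,depot), pkg_at(p4,depot), truck_at(t2,portB), truck_at(t3,depot)}

== RESULT ==
["pkg_at(p3,depot)", "pkg_at(p4,depot)", "truck_at(t2,portB)", "truck_at(t3,depot)"]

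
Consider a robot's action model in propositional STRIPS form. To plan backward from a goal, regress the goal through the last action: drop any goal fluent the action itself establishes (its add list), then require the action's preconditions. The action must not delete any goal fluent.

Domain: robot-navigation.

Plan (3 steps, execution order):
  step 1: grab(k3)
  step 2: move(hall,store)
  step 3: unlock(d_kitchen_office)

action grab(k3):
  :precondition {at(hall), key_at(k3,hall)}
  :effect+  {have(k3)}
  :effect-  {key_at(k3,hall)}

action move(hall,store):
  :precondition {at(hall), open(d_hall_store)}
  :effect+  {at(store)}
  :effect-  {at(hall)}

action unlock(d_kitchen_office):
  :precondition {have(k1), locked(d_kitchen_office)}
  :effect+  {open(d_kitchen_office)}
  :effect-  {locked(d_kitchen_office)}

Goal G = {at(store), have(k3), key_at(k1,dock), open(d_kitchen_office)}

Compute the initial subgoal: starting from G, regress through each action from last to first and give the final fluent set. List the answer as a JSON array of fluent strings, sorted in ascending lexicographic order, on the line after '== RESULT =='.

Work backward from the goal:
  through step 3 (unlock(d_kitchen_office)): drop {open(d_kitchen_office)}, keep {at(store), have(k3), key_at(k1,dock)}, require {have(k1), locked(d_kitchen_office)}
    → {at(store), have(k1), have(k3), key_at(k1,dock), locked(d_kitchen_office)}
  through step 2 (move(hall,store)): drop {at(store)}, keep {have(k1), have(k3), key_at(k1,dock), locked(d_kitchen_office)}, require {at(hall), open(d_hall_store)}
    → {at(hall), have(k1), have(k3), key_at(k1,dock), locked(d_kitchen_office), open(d_hall_store)}
  through step 1 (grab(k3)): drop {have(k3)}, keep {at(hall), have(k1), key_at(k1,dock), locked(d_kitchen_office), open(d_hall_store)}, require {at(hall), key_at(k3,hall)}
    → {at(hall), have(k1), key_at(k1,dock), key_at(k3,hall), locked(d_kitchen_office), open(d_hall_store)}

== RESULT ==
["at(hall)", "have(k1)", "key_at(k1,dock)", "key_at(k3,hall)", "locked(d_kitchen_office)", "open(d_hall_store)"]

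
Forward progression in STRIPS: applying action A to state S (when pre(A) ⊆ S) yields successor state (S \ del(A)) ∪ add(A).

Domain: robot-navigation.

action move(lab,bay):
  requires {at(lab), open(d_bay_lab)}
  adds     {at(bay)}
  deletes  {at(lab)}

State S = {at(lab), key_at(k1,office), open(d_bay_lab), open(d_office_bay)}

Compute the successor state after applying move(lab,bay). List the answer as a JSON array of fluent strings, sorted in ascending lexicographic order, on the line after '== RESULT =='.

Progress:
  pre ⊆ S: {at(lab), open(d_bay_lab)} ⊆ S  — applicable
  S \ del = {key_at(k1,office), open(d_bay_lab), open(d_office_bay)}
  ∪ add   = {at(bay), key_at(k1,office), open(d_bay_lab), open(d_office_bay)}

== RESULT ==
["at(bay)", "key_at(k1,office)", "open(d_bay_lab)", "open(d_office_bay)"]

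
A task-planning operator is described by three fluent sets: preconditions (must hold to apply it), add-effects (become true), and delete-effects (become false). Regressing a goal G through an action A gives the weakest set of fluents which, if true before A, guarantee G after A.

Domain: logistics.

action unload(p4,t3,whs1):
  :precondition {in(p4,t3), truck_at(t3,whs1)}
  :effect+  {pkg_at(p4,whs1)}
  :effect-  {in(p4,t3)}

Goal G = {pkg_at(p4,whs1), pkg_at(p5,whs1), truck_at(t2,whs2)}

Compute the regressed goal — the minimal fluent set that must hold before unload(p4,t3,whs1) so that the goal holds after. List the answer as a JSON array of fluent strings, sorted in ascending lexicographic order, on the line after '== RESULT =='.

Regress:
  G ∩ del = {}  (empty — regression defined)
  G \ add = {pkg_at(p4,whs1), pkg_at(p5,whs1), truck_at(t2,whs2)} \ {pkg_at(p4,whs1)} = {pkg_at(p5,whs1), truck_at(t2,whs2)}
  ∪ pre   = {pkg_at(p5,whs1), truck_at(t2,whs2)} ∪ {in(p4,t3), truck_at(t3,whs1)}
          = {in(p4,t3), pkg_at(p5,whs1), truck_at(t2,whs2), truck_at(t3,whs1)}

== RESULT ==
["in(p4,t3)", "pkg_at(p5,whs1)", "truck_at(t2,whs2)", "truck_at(t3,whs1)"]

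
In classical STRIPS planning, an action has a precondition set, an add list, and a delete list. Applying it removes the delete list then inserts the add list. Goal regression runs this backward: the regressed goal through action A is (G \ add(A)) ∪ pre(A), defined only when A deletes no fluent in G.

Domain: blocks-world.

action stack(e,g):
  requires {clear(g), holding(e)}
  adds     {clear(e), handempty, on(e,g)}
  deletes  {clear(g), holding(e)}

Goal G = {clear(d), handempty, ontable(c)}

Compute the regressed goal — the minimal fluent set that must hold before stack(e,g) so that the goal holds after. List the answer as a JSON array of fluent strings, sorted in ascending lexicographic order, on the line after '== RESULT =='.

Compute (G \ add) ∪ pre:
  G ∩ del = {}  (empty — regression defined)
  G \ add = {clear(d), handempty, ontable(c)} \ {clear(e), handempty, on(e,g)} = {clear(d), ontable(c)}
  ∪ pre   = {clear(d), ontable(c)} ∪ {clear(g), holding(e)}
          = {clear(d), clear(g), holding(e), ontable(c)}

== RESULT ==
["clear(d)", "clear(g)", "holding(e)", "ontable(c)"]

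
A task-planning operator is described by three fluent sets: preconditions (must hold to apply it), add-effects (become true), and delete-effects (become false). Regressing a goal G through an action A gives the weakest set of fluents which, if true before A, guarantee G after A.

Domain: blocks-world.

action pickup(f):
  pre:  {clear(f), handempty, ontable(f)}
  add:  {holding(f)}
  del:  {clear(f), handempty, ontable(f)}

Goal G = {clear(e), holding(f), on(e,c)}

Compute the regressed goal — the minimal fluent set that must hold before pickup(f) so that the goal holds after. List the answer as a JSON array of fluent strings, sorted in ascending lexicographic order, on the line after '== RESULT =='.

Compute (G \ add) ∪ pre:
  G ∩ del = {}  (empty — regression defined)
  G \ add = {clear(e), holding(f), on(e,c)} \ {holding(f)} = {clear(e), on(e,c)}
  ∪ pre   = {clear(e), on(e,c)} ∪ {clear(f), handempty, ontable(f)}
          = {clear(e), clear(f), handempty, on(e,c), ontable(f)}

== RESULT ==
["clear(e)", "clear(f)", "handempty", "on(e,c)", "ontable(f)"]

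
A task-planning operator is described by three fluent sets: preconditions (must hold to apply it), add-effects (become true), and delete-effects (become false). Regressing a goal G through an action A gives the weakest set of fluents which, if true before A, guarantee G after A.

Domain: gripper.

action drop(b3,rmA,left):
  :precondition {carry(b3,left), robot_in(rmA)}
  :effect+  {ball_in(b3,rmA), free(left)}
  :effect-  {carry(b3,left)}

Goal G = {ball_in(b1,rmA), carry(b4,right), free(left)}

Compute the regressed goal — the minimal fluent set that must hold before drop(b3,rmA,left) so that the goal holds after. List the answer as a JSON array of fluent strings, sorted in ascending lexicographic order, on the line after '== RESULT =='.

Compute (G \ add) ∪ pre:
  G ∩ del = {}  (empty — regression defined)
  G \ add = {ball_in(b1,rmA), carry(b4,right), free(left)} \ {ball_in(b3,rmA), free(left)} = {ball_in(b1,rmA), carry(b4,right)}
  ∪ pre   = {ball_in(b1,rmA), carry(b4,right)} ∪ {carry(b3,left), robot_in(rmA)}
          = {ball_in(b1,rmA), carry(b3,left), carry(b4,right), robot_in(rmA)}

== RESULT ==
["ball_in(b1,rmA)", "carry(b3,left)", "carry(b4,right)", "robot_in(rmA)"]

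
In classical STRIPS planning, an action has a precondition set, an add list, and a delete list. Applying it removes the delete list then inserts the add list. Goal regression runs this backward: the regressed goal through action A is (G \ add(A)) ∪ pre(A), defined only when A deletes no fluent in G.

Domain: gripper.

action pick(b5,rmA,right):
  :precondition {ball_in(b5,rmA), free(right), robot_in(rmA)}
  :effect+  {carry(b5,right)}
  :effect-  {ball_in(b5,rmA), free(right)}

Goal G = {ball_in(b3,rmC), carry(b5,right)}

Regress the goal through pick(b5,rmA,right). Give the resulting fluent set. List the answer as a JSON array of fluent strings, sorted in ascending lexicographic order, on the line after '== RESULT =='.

Regress:
  G ∩ del = {}  (empty — regression defined)
  G \ add = {ball_in(b3,rmC), carry(b5,right)} \ {carry(b5,right)} = {ball_in(b3,rmC)}
  ∪ pre   = {ball_in(b3,rmC)} ∪ {ball_in(b5,rmA), free(right), robot_in(rmA)}
          = {ball_in(b3,rmC), ball_in(b5,rmA), free(right), robot_in(rmA)}

== RESULT ==
["ball_in(b3,rmC)", "ball_in(b5,rmA)", "free(right)", "robot_in(rmA)"]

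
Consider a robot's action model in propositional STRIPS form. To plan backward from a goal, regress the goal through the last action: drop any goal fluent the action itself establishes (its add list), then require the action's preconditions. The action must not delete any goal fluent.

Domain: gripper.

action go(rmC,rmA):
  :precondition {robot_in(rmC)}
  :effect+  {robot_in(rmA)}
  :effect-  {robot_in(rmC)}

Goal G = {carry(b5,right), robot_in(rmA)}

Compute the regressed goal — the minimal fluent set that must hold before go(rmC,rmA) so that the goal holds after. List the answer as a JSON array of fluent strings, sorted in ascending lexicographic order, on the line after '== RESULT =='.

Regress:
  G ∩ del = {}  (empty — regression defined)
  G \ add = {carry(b5,right), robot_in(rmA)} \ {robot_in(rmA)} = {carry(b5,right)}
  ∪ pre   = {carry(b5,right)} ∪ {robot_in(rmC)}
          = {carry(b5,right), robot_in(rmC)}

== RESULT ==
["carry(b5,right)", "robot_in(rmC)"]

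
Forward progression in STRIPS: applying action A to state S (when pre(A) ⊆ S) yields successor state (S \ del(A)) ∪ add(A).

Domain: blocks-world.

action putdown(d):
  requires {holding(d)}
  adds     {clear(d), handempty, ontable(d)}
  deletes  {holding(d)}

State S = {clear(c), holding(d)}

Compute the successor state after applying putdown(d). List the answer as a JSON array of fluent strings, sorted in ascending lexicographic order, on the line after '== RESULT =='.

Progress:
  pre ⊆ S: {holding(d)} ⊆ S  — applicable
  S \ del = {clear(c)}
  ∪ add   = {clear(c), clear(d), handempty, ontable(d)}

== RESULT ==
["clear(c)", "clear(d)", "handempty", "ontable(d)"]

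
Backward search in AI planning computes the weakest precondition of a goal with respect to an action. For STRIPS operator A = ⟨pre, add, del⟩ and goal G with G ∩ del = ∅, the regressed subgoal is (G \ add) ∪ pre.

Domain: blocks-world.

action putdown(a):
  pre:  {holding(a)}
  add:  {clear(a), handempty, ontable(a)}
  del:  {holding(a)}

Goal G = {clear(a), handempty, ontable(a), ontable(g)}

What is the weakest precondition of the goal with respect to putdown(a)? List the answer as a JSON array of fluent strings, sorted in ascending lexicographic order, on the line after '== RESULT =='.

Regress:
  G ∩ del = {}  (empty — regression defined)
  G \ add = {clear(a), handempty, ontable(a), ontable(g)} \ {clear(a), handempty, ontable(a)} = {ontable(g)}
  ∪ pre   = {ontable(g)} ∪ {holding(a)}
          = {holding(a), ontable(g)}

== RESULT ==
["holding(a)", "ontable(g)"]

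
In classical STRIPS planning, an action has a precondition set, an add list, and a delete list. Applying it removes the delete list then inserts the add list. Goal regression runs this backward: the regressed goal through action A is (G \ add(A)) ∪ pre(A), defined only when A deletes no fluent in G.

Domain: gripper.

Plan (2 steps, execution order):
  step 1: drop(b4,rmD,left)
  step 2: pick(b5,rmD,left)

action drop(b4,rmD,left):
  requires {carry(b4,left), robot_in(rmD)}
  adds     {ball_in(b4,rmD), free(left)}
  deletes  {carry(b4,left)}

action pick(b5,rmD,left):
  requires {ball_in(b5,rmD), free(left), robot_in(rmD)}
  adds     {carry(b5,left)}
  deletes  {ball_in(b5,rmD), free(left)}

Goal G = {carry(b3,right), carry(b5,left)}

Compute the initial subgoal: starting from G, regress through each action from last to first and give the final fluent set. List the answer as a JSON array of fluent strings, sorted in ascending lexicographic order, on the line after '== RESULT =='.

Work backward from the goal:
  through step 2 (pick(b5,rmD,left)): drop {carry(b5,left)}, keep {carry(b3,right)}, require {ball_in(b5,rmD), free(left), robot_in(rmD)}
    → {ball_in(b5,rmD), carry(b3,right), free(left), robot_in(rmD)}
  through step 1 (drop(b4,rmD,left)): drop {free(left)}, keep {ball_in(b5,rmD), carry(b3,right), robot_in(rmD)}, require {carry(b4,left), robot_in(rmD)}
    → {ball_in(b5,rmD), carry(b3,right), carry(b4,left), robot_in(rmD)}

== RESULT ==
["ball_in(b5,rmD)", "carry(b3,right)", "carry(b4,left)", "robot_in(rmD)"]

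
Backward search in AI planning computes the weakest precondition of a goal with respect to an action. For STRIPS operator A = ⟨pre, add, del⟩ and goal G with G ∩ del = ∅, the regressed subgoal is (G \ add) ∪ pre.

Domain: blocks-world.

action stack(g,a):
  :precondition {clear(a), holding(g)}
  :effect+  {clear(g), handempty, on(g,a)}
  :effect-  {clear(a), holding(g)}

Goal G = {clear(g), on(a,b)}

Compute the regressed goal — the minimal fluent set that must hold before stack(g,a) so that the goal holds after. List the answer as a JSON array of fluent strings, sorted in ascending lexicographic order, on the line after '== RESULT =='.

Compute (G \ add) ∪ pre:
  G ∩ del = {}  (empty — regression defined)
  G \ add = {clear(g), on(a,b)} \ {clear(g), handempty, on(g,a)} = {on(a,b)}
  ∪ pre   = {on(a,b)} ∪ {clear(a), holding(g)}
          = {clear(a), holding(g), on(a,b)}

== RESULT ==
["clear(a)", "holding(g)", "on(a,b)"]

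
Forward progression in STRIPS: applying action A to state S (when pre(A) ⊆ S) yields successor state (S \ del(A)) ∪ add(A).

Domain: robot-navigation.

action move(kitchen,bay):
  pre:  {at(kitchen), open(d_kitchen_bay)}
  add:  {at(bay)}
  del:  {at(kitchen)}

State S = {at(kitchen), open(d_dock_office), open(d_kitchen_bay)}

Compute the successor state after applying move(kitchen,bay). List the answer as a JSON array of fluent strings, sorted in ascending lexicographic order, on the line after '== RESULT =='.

Progress:
  pre ⊆ S: {at(kitchen), open(d_kitchen_bay)} ⊆ S  — applicable
  S \ del = {open(d_dock_office), open(d_kitchen_bay)}
  ∪ add   = {at(bay), open(d_dock_office), open(d_kitchen_bay)}

== RESULT ==
["at(bay)", "open(d_dock_office)", "open(d_kitchen_bay)"]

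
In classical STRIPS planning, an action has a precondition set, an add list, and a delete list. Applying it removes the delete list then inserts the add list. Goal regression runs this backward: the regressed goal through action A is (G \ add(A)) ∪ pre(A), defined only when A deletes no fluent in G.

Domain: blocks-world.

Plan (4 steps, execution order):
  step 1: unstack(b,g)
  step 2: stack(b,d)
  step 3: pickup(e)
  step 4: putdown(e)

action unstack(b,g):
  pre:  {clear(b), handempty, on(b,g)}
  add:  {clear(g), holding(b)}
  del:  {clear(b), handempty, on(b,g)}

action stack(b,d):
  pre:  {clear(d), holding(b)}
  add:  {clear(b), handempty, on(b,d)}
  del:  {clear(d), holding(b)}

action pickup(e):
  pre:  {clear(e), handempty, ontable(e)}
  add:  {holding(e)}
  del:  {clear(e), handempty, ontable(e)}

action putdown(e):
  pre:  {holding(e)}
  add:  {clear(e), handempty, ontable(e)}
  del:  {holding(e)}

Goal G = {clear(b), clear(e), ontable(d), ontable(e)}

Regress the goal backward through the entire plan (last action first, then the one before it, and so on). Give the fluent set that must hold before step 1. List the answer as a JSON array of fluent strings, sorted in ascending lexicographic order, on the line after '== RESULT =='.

Work backward from the goal:
  through step 4 (putdown(e)): drop {clear(e), ontable(e)}, keep {clear(b), ontable(d)}, require {holding(e)}
    → {clear(b), holding(e), ontable(d)}
  through step 3 (pickup(e)): drop {holding(e)}, keep {clear(b), ontable(d)}, require {clear(e), handempty, ontable(e)}
    → {clear(b), clear(e), handempty, ontable(d), ontable(e)}
  through step 2 (stack(b,d)): drop {clear(b), handempty}, keep {clear(e), ontable(d), ontable(e)}, require {clear(d), holding(b)}
    → {clear(d), clear(e), holding(b), ontable(d), ontable(e)}
  through step 1 (unstack(b,g)): drop {holding(b)}, keep {clear(d), clear(e), ontable(d), ontable(e)}, require {clear(b), handempty, on(b,g)}
    → {clear(b), clear(d), clear(e), handempty, on(b,g), ontable(d), ontable(e)}

== RESULT ==
["clear(b)", "clear(d)", "clear(e)", "handempty", "on(b,g)", "ontable(d)", "ontable(e)"]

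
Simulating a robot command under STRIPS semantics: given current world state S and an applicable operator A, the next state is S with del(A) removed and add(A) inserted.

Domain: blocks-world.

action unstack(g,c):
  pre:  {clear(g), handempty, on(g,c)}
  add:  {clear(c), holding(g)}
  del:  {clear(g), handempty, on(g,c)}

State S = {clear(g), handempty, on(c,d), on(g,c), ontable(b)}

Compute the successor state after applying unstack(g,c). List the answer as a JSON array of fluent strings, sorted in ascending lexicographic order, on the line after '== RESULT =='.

Progress:
  pre ⊆ S: {clear(g), handempty, on(g,c)} ⊆ S  — applicable
  S \ del = {on(c,d), ontable(b)}
  ∪ add   = {clear(c), holding(g), on(c,d), ontable(b)}

== RESULT ==
["clear(c)", "holding(g)", "on(c,d)", "ontable(b)"]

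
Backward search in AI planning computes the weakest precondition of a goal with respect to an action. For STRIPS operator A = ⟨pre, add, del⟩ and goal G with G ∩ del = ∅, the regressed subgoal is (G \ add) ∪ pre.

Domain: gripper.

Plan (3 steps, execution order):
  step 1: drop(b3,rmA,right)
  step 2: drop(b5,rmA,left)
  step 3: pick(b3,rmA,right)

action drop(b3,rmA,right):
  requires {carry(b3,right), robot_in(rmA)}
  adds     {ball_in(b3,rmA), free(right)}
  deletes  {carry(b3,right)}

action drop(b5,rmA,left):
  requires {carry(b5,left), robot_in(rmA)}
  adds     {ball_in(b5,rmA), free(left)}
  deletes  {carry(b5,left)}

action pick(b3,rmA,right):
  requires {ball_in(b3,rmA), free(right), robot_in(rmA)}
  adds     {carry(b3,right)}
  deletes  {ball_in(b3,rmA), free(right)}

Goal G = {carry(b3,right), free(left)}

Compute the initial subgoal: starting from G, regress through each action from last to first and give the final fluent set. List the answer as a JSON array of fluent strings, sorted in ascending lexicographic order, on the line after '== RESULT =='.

Regress step by step:
  through step 3 (pick(b3,rmA,right)): drop {carry(b3,right)}, keep {free(left)}, require {ball_in(b3,rmA), free(right), robot_in(rmA)}
    → {ball_in(b3,rmA), free(left), free(right), robot_in(rmA)}
  through step 2 (drop(b5,rmA,left)): drop {free(left)}, keep {ball_in(b3,rmA), free(right), robot_in(rmA)}, require {carry(b5,left), robot_in(rmA)}
    → {ball_in(b3,rmA), carry(b5,left), free(right), robot_in(rmA)}
  through step 1 (drop(b3,rmA,right)): drop {ball_in(b3,rmA), free(right)}, keep {carry(b5,left), robot_in(rmA)}, require {carry(b3,right), robot_in(rmA)}
    → {carry(b3,right), carry(b5,left), robot_in(rmA)}

== RESULT ==
["carry(b3,right)", "carry(b5,left)", "robot_in(rmA)"]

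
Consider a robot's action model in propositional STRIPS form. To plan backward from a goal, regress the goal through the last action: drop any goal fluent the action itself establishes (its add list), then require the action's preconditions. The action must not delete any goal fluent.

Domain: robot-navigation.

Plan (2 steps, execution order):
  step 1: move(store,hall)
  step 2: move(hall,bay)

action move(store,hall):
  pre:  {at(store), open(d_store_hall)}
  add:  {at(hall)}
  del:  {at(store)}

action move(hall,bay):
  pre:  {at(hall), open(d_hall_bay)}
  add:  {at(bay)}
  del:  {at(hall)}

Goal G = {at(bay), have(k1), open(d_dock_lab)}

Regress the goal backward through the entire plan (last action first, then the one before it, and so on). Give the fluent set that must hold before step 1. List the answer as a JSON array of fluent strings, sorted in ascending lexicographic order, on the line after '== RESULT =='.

Work backward from the goal:
  through step 2 (move(hall,bay)): drop {at(bay)}, keep {have(k1), open(d_dock_lab)}, require {at(hall), open(d_hall_bay)}
    → {at(hall), have(k1), open(d_dock_lab), open(d_hall_bay)}
  through step 1 (move(store,hall)): drop {at(hall)}, keep {have(k1), open(d_dock_lab), open(d_hall_bay)}, require {at(store), open(d_store_hall)}
    → {at(store), have(k1), open(d_dock_lab), open(d_hall_bay), open(d_store_hall)}

== RESULT ==
["at(store)", "have(k1)", "open(d_dock_lab)", "open(d_hall_bay)", "open(d_store_hall)"]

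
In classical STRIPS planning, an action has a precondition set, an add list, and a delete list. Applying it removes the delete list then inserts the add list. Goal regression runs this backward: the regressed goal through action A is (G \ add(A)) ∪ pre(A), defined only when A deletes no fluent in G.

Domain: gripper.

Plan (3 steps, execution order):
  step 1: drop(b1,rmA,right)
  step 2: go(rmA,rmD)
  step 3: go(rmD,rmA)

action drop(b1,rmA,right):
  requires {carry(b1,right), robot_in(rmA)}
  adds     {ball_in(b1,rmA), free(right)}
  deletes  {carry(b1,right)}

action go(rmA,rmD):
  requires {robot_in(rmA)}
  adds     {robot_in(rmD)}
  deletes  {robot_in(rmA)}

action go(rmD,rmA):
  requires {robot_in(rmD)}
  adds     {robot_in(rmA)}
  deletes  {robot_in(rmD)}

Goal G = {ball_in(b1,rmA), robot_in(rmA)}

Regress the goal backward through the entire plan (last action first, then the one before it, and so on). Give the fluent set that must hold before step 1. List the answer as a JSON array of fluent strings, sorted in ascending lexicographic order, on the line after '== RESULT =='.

Work backward from the goal:
  through step 3 (go(rmD,rmA)): drop {robot_in(rmA)}, keep {ball_in(b1,rmA)}, require {robot_in(rmD)}
    → {ball_in(b1,rmA), robot_in(rmD)}
  through step 2 (go(rmA,rmD)): drop {robot_in(rmD)}, keep {ball_in(b1,rmA)}, require {robot_in(rmA)}
    → {ball_in(b1,rmA), robot_in(rmA)}
  through step 1 (drop(b1,rmA,right)): drop {ball_in(b1,rmA)}, keep {robot_in(rmA)}, require {carry(b1,right), robot_in(rmA)}
    → {carry(b1,right), robot_in(rmA)}

== RESULT ==
["carry(b1,right)", "robot_in(rmA)"]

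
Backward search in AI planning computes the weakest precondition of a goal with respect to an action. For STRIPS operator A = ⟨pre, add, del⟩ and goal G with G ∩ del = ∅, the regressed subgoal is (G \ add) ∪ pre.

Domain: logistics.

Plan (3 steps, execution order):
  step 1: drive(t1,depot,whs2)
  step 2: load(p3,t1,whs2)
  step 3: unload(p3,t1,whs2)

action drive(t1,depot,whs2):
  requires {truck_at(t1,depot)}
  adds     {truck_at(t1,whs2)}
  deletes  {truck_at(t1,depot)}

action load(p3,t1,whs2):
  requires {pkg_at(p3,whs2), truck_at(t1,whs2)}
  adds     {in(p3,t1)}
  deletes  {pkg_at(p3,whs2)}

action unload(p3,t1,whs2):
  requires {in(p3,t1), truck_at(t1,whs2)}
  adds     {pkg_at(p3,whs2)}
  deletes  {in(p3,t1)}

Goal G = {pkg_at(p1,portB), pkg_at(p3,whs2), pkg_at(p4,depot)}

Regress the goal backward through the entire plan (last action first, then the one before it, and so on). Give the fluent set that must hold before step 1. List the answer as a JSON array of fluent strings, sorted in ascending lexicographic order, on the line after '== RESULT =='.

Work backward from the goal:
  through step 3 (unload(p3,t1,whs2)): drop {pkg_at(p3,whs2)}, keep {pkg_at(p1,portB), pkg_at(p4,depot)}, require {in(p3,t1), truck_at(t1,whs2)}
    → {in(p3,t1), pkg_at(p1,portB), pkg_at(p4,depot), truck_at(t1,whs2)}
  through step 2 (load(p3,t1,whs2)): drop {in(p3,t1)}, keep {pkg_at(p1,portB), pkg_at(p4,depot), truck_at(t1,whs2)}, require {pkg_at(p3,whs2), truck_at(t1,whs2)}
    → {pkg_at(p1,portB), pkg_at(p3,whs2), pkg_at(p4,depot), truck_at(t1,whs2)}
  through step 1 (drive(t1,depot,whs2)): drop {truck_at(t1,whs2)}, keep {pkg_at(p1,portB), pkg_at(p3,whs2), pkg_at(p4,depot)}, require {truck_at(t1,depot)}
    → {pkg_at(p1,portB), pkg_at(p3,whs2), pkg_at(p4,depot), truck_at(t1,depot)}

== RESULT ==
["pkg_at(p1,portB)", "pkg_at(p3,whs2)", "pkg_at(p4,depot)", "truck_at(t1,depot)"]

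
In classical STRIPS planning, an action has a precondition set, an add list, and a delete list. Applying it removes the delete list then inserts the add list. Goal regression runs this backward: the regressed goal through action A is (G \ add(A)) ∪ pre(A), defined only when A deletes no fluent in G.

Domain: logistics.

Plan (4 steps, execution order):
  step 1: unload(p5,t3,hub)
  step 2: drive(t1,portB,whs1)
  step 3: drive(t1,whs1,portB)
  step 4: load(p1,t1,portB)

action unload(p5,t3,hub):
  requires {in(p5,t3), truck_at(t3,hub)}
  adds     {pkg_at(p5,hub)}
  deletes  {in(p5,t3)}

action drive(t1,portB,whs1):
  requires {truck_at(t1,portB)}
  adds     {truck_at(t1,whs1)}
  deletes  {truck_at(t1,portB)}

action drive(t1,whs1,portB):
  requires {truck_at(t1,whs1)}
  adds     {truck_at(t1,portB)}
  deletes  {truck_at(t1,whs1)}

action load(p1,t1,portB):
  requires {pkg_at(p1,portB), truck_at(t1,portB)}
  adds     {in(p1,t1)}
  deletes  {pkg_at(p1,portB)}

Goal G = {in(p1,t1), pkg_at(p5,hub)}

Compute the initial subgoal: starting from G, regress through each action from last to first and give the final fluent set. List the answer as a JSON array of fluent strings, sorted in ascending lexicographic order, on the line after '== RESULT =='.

Regress step by step:
  through step 4 (load(p1,t1,portB)): drop {in(p1,t1)}, keep {pkg_at(p5,hub)}, require {pkg_at(p1,portB), truck_at(t1,portB)}
    → {pkg_at(p1,portB), pkg_at(p5,hub), truck_at(t1,portB)}
  through step 3 (drive(t1,whs1,portB)): drop {truck_at(t1,portB)}, keep {pkg_at(p1,portB), pkg_at(p5,hub)}, require {truck_at(t1,whs1)}
    → {pkg_at(p1,portB), pkg_at(p5,hub), truck_at(t1,whs1)}
  through step 2 (drive(t1,portB,whs1)): drop {truck_at(t1,whs1)}, keep {pkg_at(p1,portB), pkg_at(p5,hub)}, require {truck_at(t1,portB)}
    → {pkg_at(p1,portB), pkg_at(p5,hub), truck_at(t1,portB)}
  through step 1 (unload(p5,t3,hub)): drop {pkg_at(p5,hub)}, keep {pkg_at(p1,portB), truck_at(t1,portB)}, require {in(p5,t3), truck_at(t3,hub)}
    → {in(p5,t3), pkg_at(p1,portB), truck_at(t1,portB), truck_at(t3,hub)}

== RESULT ==
["in(p5,t3)", "pkg_at(p1,portB)", "truck_at(t1,portB)", "truck_at(t3,hub)"]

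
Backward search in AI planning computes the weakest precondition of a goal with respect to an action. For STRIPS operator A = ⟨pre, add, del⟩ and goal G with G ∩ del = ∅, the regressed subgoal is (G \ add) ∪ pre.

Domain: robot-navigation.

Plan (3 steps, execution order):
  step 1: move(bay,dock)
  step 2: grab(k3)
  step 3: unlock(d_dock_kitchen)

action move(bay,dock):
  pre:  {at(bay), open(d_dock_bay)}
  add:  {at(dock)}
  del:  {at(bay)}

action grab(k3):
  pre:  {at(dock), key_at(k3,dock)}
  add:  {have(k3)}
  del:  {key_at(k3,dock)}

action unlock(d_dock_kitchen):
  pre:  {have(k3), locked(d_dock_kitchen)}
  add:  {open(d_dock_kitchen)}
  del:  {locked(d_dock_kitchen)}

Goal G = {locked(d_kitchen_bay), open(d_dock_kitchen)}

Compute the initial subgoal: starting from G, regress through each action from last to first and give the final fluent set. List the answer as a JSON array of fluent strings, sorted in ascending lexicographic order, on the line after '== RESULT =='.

Work backward from the goal:
  through step 3 (unlock(d_dock_kitchen)): drop {open(d_dock_kitchen)}, keep {locked(d_kitchen_bay)}, require {have(k3), locked(d_dock_kitchen)}
    → {have(k3), locked(d_dock_kitchen), locked(d_kitchen_bay)}
  through step 2 (grab(k3)): drop {have(k3)}, keep {locked(d_dock_kitchen), locked(d_kitchen_bay)}, require {at(dock), key_at(k3,dock)}
    → {at(dock), key_at(k3,dock), locked(d_dock_kitchen), locked(d_kitchen_bay)}
  through step 1 (move(bay,dock)): drop {at(dock)}, keep {key_at(k3,dock), locked(d_dock_kitchen), locked(d_kitchen_bay)}, require {at(bay), open(d_dock_bay)}
    → {at(bay), key_at(k3,dock), locked(d_dock_kitchen), locked(d_kitchen_bay), open(d_dock_bay)}

== RESULT ==
["at(bay)", "key_at(k3,dock)", "locked(d_dock_kitchen)", "locked(d_kitchen_bay)", "open(d_dock_bay)"]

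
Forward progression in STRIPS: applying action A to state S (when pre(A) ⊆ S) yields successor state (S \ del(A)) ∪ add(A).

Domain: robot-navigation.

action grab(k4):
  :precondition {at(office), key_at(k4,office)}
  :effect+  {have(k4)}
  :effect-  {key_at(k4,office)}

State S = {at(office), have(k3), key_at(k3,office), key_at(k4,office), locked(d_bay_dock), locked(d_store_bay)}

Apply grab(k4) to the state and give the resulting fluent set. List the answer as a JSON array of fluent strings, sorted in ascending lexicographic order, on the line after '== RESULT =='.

Progress:
  pre ⊆ S: {at(office), key_at(k4,office)} ⊆ S  — applicable
  S \ del = {at(office), have(k3), key_at(k3,office), locked(d_bay_dock), locked(d_store_bay)}
  ∪ add   = {at(office), have(k3), have(k4), key_at(k3,office), locked(d_bay_dock), locked(d_store_bay)}

== RESULT ==
["at(office)", "have(k3)", "have(k4)", "key_at(k3,office)", "locked(d_bay_dock)", "locked(d_store_bay)"]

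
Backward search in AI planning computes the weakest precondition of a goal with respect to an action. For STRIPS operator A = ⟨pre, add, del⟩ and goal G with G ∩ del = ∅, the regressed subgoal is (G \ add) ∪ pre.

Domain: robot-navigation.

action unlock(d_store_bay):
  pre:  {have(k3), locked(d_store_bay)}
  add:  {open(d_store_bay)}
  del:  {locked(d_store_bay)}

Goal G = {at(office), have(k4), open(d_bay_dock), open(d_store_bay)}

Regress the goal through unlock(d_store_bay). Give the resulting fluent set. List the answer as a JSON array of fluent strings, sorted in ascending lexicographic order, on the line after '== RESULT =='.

Regress:
  G ∩ del = {}  (empty — regression defined)
  G \ add = {at(office), have(k4), open(d_bay_dock), open(d_store_bay)} \ {open(d_store_bay)} = {at(office), have(k4), open(d_bay_dock)}
  ∪ pre   = {at(office), have(k4), open(d_bay_dock)} ∪ {have(k3), locked(d_store_bay)}
          = {at(office), have(k3), have(k4), locked(d_store_bay), open(d_bay_dock)}

== RESULT ==
["at(office)", "have(k3)", "have(k4)", "locked(d_store_bay)", "open(d_bay_dock)"]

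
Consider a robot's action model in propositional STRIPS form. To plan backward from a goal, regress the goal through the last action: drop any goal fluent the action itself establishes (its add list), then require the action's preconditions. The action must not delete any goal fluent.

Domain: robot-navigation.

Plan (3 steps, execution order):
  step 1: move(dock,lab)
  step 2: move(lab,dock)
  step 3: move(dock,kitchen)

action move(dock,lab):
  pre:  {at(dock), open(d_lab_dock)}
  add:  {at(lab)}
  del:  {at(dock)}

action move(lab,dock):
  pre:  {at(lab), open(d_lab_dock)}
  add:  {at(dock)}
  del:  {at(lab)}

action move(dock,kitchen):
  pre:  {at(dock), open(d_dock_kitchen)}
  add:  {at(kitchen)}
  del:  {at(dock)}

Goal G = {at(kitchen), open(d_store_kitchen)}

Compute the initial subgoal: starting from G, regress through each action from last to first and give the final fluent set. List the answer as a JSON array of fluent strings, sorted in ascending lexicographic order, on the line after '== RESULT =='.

Regress step by step:
  through step 3 (move(dock,kitchen)): drop {at(kitchen)}, keep {open(d_store_kitchen)}, require {at(dock), open(d_dock_kitchen)}
    → {at(dock), open(d_dock_kitchen), open(d_store_kitchen)}
  through step 2 (move(lab,dock)): drop {at(dock)}, keep {open(d_dock_kitchen), open(d_store_kitchen)}, require {at(lab), open(d_lab_dock)}
    → {at(lab), open(d_dock_kitchen), open(d_lab_dock), open(d_store_kitchen)}
  through step 1 (move(dock,lab)): drop {at(lab)}, keep {open(d_dock_kitchen), open(d_lab_dock), open(d_store_kitchen)}, require {at(dock), open(d_lab_dock)}
    → {at(dock), open(d_dock_kitchen), open(d_lab_dock), open(d_store_kitchen)}

== RESULT ==
["at(dock)", "open(d_dock_kitchen)", "open(d_lab_dock)", "open(d_store_kitchen)"]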